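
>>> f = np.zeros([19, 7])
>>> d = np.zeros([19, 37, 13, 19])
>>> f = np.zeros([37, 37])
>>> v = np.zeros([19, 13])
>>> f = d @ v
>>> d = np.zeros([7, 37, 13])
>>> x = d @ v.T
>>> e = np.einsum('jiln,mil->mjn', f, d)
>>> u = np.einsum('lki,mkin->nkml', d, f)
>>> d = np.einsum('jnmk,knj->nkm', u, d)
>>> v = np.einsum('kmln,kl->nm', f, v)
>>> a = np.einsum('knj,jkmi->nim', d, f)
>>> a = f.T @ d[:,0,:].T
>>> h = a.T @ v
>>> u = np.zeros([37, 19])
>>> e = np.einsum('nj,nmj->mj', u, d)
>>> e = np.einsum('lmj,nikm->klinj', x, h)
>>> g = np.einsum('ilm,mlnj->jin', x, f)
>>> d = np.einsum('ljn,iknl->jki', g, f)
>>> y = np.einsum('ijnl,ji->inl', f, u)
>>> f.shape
(19, 37, 13, 13)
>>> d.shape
(7, 37, 19)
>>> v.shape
(13, 37)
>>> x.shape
(7, 37, 19)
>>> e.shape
(13, 7, 37, 37, 19)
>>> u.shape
(37, 19)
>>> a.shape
(13, 13, 37, 37)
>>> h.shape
(37, 37, 13, 37)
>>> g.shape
(13, 7, 13)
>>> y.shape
(19, 13, 13)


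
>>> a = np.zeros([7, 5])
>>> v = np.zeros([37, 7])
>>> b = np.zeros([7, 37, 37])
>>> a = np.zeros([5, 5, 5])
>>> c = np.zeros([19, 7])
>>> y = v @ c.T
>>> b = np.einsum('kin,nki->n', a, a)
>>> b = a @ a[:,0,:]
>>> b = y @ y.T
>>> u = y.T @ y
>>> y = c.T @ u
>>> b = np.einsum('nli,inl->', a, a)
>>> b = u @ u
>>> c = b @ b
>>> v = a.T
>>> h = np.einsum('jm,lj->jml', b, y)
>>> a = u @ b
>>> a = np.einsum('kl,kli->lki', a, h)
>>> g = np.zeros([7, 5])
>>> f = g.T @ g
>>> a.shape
(19, 19, 7)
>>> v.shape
(5, 5, 5)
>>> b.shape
(19, 19)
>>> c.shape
(19, 19)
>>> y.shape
(7, 19)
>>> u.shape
(19, 19)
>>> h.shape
(19, 19, 7)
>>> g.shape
(7, 5)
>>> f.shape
(5, 5)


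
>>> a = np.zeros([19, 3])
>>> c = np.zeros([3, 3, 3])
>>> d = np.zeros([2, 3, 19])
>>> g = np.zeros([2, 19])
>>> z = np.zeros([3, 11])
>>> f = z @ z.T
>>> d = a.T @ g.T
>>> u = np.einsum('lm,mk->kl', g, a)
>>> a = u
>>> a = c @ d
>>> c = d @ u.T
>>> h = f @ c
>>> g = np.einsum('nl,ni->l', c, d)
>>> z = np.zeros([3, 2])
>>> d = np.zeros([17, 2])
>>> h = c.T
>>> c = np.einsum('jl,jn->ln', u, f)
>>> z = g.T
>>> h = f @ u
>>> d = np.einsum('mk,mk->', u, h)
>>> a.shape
(3, 3, 2)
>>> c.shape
(2, 3)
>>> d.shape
()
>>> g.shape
(3,)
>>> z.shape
(3,)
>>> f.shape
(3, 3)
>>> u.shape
(3, 2)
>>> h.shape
(3, 2)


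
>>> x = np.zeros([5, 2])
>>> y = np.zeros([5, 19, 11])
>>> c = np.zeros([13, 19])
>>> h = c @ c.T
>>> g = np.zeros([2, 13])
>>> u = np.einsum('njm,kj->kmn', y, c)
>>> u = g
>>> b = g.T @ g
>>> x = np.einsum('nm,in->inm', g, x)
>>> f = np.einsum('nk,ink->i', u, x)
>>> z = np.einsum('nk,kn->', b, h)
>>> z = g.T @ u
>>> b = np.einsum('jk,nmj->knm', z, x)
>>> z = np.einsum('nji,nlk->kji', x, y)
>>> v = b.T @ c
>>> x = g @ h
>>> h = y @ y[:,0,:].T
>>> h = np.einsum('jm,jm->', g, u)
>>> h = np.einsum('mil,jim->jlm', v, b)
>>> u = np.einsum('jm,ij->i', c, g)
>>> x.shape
(2, 13)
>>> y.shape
(5, 19, 11)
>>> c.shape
(13, 19)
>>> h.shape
(13, 19, 2)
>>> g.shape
(2, 13)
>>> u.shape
(2,)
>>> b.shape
(13, 5, 2)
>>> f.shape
(5,)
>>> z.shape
(11, 2, 13)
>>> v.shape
(2, 5, 19)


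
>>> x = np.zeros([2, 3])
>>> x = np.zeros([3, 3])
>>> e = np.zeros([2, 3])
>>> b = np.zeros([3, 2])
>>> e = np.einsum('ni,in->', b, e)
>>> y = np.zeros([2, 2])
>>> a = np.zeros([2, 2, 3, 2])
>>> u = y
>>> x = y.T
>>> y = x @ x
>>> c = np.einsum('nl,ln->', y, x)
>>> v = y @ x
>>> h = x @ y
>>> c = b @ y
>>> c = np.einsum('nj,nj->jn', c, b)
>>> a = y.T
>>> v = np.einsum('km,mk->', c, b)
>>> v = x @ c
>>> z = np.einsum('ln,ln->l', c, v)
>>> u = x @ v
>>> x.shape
(2, 2)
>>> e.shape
()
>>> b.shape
(3, 2)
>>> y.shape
(2, 2)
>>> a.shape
(2, 2)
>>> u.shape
(2, 3)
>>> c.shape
(2, 3)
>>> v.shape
(2, 3)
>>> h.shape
(2, 2)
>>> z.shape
(2,)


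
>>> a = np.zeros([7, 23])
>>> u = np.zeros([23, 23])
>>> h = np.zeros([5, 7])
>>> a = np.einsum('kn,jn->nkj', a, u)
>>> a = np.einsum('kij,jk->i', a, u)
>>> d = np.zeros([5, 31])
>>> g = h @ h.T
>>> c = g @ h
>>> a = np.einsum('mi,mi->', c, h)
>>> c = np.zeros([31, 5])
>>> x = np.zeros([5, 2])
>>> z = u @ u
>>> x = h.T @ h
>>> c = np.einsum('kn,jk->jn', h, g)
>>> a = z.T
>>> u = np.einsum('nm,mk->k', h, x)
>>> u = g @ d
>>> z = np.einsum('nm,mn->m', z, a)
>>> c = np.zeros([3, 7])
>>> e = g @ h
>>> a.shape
(23, 23)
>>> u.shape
(5, 31)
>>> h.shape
(5, 7)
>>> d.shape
(5, 31)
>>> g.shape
(5, 5)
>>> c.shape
(3, 7)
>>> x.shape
(7, 7)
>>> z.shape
(23,)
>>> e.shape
(5, 7)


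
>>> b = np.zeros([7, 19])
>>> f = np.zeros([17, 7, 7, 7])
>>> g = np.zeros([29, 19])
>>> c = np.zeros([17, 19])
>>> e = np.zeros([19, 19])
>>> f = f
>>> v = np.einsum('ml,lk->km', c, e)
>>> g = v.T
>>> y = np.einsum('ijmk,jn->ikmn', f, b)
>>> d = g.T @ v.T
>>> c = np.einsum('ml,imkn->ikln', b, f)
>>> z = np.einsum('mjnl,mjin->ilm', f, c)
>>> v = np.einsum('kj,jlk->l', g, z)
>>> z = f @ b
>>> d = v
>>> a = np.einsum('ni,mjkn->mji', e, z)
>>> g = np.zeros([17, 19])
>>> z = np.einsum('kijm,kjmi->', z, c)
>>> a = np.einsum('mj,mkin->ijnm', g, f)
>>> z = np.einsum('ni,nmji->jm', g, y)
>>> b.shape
(7, 19)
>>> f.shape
(17, 7, 7, 7)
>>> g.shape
(17, 19)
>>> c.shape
(17, 7, 19, 7)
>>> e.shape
(19, 19)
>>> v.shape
(7,)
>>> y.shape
(17, 7, 7, 19)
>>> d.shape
(7,)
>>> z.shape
(7, 7)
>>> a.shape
(7, 19, 7, 17)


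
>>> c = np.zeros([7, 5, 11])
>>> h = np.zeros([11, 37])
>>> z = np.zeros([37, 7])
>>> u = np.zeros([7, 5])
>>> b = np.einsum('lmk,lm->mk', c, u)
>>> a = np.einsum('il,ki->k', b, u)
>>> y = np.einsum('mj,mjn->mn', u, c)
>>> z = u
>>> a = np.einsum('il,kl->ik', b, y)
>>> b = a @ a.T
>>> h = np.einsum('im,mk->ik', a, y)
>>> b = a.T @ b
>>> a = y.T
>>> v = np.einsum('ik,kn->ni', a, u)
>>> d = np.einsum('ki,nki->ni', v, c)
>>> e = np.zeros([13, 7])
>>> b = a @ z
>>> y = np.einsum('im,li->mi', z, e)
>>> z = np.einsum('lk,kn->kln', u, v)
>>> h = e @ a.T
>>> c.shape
(7, 5, 11)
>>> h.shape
(13, 11)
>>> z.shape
(5, 7, 11)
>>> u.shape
(7, 5)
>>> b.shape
(11, 5)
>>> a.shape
(11, 7)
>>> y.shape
(5, 7)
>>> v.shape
(5, 11)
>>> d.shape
(7, 11)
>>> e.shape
(13, 7)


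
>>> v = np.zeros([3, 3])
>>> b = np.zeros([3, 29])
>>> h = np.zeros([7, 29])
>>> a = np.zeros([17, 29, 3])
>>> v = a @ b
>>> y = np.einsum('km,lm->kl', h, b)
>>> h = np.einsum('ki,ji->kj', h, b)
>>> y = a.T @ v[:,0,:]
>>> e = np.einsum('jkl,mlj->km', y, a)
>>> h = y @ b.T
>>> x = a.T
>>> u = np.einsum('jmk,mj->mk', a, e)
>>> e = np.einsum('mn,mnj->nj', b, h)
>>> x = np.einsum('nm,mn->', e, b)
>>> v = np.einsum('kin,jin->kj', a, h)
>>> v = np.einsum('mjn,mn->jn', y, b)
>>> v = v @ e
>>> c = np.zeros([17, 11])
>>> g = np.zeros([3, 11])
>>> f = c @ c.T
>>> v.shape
(29, 3)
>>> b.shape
(3, 29)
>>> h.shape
(3, 29, 3)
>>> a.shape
(17, 29, 3)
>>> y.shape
(3, 29, 29)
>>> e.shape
(29, 3)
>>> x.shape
()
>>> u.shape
(29, 3)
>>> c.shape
(17, 11)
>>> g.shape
(3, 11)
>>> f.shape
(17, 17)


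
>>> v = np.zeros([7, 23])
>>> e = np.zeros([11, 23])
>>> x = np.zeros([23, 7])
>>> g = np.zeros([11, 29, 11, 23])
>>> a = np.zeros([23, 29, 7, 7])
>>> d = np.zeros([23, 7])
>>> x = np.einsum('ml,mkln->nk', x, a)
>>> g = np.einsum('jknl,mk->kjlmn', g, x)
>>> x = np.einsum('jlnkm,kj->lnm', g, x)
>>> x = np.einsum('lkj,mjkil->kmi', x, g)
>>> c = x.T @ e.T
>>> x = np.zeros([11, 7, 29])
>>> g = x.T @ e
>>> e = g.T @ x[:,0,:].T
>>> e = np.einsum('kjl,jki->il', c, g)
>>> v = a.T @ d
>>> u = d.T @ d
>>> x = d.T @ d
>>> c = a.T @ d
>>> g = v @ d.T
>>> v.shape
(7, 7, 29, 7)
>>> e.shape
(23, 11)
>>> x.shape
(7, 7)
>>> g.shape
(7, 7, 29, 23)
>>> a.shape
(23, 29, 7, 7)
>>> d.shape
(23, 7)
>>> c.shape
(7, 7, 29, 7)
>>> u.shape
(7, 7)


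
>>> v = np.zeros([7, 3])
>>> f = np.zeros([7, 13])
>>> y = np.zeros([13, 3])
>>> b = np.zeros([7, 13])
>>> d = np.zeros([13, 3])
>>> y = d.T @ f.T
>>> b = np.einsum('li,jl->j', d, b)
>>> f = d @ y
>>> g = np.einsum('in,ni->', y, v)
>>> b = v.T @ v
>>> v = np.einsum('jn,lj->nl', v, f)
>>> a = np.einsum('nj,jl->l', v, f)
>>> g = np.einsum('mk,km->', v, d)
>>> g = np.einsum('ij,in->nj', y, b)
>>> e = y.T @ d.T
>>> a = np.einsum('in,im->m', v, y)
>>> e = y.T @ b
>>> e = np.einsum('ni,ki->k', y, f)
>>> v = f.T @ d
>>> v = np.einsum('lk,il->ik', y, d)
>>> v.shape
(13, 7)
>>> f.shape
(13, 7)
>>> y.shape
(3, 7)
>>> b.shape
(3, 3)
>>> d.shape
(13, 3)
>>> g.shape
(3, 7)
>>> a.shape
(7,)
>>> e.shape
(13,)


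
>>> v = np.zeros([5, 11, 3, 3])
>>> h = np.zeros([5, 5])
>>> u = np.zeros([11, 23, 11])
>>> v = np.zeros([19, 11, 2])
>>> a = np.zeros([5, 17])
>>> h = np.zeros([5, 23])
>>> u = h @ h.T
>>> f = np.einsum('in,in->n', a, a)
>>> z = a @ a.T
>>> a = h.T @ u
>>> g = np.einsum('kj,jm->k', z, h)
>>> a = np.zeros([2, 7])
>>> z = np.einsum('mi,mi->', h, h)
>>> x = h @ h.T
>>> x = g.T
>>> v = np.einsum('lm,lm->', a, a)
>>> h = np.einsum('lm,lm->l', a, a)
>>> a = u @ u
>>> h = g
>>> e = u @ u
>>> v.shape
()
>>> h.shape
(5,)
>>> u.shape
(5, 5)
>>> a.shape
(5, 5)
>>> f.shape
(17,)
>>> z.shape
()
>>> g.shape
(5,)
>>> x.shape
(5,)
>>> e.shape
(5, 5)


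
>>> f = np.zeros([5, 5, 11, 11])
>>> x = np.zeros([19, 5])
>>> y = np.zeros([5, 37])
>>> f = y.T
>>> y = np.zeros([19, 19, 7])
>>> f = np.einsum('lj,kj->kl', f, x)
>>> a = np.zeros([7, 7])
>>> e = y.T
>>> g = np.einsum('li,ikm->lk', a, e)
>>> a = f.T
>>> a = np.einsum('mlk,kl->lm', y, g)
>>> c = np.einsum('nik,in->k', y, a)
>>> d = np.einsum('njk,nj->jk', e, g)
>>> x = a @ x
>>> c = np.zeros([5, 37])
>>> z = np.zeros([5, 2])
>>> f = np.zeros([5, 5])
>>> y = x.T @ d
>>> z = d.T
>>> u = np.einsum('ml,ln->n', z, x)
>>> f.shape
(5, 5)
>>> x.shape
(19, 5)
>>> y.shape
(5, 19)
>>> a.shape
(19, 19)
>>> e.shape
(7, 19, 19)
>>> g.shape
(7, 19)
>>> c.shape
(5, 37)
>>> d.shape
(19, 19)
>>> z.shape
(19, 19)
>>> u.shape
(5,)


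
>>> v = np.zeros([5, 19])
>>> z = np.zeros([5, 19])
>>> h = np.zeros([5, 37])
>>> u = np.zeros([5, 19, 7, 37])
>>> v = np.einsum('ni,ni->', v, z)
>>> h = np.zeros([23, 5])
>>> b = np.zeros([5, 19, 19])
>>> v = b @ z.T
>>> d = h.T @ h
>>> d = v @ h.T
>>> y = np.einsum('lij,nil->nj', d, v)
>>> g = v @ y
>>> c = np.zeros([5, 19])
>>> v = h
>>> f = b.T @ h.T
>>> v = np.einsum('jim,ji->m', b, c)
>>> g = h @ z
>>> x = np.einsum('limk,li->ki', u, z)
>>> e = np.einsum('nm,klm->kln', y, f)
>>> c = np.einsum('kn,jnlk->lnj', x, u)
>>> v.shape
(19,)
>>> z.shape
(5, 19)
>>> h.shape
(23, 5)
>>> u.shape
(5, 19, 7, 37)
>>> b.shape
(5, 19, 19)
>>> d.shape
(5, 19, 23)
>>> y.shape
(5, 23)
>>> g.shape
(23, 19)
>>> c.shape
(7, 19, 5)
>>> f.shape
(19, 19, 23)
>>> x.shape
(37, 19)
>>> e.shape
(19, 19, 5)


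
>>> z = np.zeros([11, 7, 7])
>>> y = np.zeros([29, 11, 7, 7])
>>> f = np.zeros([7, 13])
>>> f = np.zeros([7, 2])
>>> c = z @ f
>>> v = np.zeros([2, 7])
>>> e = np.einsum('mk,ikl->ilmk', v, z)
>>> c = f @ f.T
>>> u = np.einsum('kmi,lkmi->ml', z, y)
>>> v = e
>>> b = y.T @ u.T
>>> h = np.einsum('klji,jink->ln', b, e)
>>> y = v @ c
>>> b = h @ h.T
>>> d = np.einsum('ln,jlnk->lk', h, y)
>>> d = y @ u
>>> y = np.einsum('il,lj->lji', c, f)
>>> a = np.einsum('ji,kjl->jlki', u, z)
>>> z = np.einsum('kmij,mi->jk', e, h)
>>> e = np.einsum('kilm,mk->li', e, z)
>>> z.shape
(7, 11)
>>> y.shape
(7, 2, 7)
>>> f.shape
(7, 2)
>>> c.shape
(7, 7)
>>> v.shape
(11, 7, 2, 7)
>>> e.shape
(2, 7)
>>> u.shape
(7, 29)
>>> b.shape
(7, 7)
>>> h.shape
(7, 2)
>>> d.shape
(11, 7, 2, 29)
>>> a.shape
(7, 7, 11, 29)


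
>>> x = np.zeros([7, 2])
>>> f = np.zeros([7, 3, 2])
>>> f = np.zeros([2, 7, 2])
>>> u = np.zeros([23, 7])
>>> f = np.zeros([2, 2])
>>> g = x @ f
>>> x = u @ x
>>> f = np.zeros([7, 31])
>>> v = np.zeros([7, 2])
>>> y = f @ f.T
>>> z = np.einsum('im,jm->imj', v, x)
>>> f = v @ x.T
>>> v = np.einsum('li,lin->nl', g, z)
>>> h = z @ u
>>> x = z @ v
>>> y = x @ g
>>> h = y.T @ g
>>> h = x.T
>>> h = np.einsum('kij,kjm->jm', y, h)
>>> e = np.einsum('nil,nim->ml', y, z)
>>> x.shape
(7, 2, 7)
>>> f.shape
(7, 23)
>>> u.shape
(23, 7)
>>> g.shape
(7, 2)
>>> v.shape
(23, 7)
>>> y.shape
(7, 2, 2)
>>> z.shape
(7, 2, 23)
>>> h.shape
(2, 7)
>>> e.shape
(23, 2)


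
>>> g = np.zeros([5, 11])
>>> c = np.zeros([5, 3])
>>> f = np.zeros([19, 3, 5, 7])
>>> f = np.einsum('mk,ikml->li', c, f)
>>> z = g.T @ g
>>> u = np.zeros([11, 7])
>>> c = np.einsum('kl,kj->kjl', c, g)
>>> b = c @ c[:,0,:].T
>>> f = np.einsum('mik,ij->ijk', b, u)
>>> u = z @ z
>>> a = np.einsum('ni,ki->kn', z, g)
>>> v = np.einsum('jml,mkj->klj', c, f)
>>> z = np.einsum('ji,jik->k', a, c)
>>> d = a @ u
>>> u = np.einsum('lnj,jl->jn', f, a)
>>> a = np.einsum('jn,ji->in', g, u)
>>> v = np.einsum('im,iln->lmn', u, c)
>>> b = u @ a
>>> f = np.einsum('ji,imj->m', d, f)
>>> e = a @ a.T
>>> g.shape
(5, 11)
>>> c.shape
(5, 11, 3)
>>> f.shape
(7,)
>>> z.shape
(3,)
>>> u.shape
(5, 7)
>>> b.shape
(5, 11)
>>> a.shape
(7, 11)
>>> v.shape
(11, 7, 3)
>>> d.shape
(5, 11)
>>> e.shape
(7, 7)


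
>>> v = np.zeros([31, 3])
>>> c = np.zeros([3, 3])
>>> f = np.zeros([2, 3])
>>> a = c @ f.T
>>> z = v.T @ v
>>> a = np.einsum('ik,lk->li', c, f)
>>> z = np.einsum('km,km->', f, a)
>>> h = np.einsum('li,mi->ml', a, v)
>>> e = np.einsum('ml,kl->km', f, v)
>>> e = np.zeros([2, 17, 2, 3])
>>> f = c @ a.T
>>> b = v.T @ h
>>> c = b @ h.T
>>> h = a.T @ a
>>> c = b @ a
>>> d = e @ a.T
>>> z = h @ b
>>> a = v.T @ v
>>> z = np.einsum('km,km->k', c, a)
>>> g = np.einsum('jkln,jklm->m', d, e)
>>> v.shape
(31, 3)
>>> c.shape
(3, 3)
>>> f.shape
(3, 2)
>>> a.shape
(3, 3)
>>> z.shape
(3,)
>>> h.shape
(3, 3)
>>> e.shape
(2, 17, 2, 3)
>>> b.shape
(3, 2)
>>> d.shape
(2, 17, 2, 2)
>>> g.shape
(3,)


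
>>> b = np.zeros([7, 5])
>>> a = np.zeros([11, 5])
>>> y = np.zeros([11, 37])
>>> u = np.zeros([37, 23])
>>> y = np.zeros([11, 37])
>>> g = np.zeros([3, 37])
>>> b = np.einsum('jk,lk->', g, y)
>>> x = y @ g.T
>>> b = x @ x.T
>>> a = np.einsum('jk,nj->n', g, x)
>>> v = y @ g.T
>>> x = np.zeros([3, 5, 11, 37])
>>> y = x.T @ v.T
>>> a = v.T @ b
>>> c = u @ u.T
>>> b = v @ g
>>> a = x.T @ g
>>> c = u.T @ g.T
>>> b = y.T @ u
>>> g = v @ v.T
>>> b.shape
(11, 5, 11, 23)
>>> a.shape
(37, 11, 5, 37)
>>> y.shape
(37, 11, 5, 11)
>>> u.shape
(37, 23)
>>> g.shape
(11, 11)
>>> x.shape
(3, 5, 11, 37)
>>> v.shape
(11, 3)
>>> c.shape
(23, 3)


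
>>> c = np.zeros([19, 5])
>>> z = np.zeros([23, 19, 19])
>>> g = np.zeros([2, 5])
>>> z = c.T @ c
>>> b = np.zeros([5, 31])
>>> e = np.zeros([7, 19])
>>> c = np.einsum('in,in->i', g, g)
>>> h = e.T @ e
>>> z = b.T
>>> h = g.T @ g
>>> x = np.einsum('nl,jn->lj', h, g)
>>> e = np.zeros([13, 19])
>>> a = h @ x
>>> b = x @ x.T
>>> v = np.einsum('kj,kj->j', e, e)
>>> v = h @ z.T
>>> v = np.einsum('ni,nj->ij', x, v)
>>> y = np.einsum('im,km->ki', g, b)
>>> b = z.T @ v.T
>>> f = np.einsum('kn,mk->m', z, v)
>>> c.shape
(2,)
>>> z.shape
(31, 5)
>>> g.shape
(2, 5)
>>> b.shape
(5, 2)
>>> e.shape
(13, 19)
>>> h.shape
(5, 5)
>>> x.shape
(5, 2)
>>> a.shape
(5, 2)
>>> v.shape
(2, 31)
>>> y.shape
(5, 2)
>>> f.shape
(2,)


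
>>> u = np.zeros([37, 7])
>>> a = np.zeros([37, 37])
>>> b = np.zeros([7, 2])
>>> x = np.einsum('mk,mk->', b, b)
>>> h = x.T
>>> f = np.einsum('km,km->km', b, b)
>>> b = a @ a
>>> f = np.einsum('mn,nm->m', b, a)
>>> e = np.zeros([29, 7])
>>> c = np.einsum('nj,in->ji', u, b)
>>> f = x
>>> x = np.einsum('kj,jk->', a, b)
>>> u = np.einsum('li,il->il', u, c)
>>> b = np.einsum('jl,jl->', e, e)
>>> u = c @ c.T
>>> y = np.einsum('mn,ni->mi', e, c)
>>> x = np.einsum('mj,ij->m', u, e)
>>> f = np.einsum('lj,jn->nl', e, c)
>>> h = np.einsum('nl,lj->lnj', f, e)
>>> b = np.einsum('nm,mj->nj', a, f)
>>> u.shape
(7, 7)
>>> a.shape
(37, 37)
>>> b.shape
(37, 29)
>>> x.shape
(7,)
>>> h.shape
(29, 37, 7)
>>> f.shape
(37, 29)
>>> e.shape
(29, 7)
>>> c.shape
(7, 37)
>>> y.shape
(29, 37)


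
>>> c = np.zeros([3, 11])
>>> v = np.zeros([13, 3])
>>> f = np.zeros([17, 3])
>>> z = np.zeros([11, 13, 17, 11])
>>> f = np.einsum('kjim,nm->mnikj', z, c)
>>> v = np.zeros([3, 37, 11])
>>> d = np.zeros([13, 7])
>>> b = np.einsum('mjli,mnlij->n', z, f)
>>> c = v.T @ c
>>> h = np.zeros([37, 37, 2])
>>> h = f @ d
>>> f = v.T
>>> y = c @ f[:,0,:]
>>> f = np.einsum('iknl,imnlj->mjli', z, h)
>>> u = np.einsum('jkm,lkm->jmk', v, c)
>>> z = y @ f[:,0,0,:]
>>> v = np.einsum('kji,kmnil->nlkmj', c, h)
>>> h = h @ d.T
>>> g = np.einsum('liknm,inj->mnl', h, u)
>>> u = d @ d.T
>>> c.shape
(11, 37, 11)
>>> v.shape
(17, 7, 11, 3, 37)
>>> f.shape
(3, 7, 11, 11)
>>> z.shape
(11, 37, 11)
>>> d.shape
(13, 7)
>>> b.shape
(3,)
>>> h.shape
(11, 3, 17, 11, 13)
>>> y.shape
(11, 37, 3)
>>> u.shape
(13, 13)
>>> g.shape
(13, 11, 11)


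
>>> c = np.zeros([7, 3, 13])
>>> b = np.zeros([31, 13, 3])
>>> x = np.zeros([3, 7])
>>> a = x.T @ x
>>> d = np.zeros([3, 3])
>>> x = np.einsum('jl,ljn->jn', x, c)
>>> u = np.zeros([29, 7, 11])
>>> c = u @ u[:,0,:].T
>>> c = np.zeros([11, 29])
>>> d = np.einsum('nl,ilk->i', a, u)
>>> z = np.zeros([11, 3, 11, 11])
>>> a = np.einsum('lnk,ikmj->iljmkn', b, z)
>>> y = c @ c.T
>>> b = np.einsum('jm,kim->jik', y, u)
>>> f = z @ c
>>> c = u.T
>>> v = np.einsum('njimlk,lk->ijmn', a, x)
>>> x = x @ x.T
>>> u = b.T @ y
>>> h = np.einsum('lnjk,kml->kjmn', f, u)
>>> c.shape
(11, 7, 29)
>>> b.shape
(11, 7, 29)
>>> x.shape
(3, 3)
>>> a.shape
(11, 31, 11, 11, 3, 13)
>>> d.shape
(29,)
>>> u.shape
(29, 7, 11)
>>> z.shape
(11, 3, 11, 11)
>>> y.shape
(11, 11)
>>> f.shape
(11, 3, 11, 29)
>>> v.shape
(11, 31, 11, 11)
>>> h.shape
(29, 11, 7, 3)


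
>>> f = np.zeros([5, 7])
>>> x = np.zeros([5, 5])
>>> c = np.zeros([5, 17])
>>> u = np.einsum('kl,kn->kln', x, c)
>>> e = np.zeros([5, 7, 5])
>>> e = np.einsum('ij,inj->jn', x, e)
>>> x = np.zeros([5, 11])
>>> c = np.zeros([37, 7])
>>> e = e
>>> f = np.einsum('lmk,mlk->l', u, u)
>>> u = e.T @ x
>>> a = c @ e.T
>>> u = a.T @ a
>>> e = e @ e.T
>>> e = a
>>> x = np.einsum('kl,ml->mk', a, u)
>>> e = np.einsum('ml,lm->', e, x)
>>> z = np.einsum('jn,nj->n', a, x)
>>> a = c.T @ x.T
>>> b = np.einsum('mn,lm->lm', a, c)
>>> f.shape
(5,)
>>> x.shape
(5, 37)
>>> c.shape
(37, 7)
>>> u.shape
(5, 5)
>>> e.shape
()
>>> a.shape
(7, 5)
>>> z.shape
(5,)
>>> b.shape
(37, 7)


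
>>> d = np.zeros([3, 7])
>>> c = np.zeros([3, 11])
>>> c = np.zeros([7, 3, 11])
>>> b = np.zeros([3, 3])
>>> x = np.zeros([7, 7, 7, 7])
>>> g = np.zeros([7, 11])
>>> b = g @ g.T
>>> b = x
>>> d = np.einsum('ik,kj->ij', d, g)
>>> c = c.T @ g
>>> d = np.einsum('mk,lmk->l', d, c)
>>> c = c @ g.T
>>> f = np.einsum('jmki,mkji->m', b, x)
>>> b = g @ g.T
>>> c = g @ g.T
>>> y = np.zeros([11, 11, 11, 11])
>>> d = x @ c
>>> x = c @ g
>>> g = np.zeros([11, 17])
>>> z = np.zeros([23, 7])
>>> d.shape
(7, 7, 7, 7)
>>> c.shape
(7, 7)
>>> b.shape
(7, 7)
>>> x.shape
(7, 11)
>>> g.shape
(11, 17)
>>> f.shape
(7,)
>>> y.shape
(11, 11, 11, 11)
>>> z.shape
(23, 7)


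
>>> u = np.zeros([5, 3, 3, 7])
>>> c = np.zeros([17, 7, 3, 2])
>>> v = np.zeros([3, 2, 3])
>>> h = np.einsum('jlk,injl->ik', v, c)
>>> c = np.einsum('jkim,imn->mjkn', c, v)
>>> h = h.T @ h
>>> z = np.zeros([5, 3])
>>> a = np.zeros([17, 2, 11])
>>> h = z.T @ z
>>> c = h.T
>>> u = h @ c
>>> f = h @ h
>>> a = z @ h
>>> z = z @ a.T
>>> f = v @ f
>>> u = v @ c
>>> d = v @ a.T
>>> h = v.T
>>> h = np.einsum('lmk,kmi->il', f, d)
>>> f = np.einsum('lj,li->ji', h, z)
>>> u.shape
(3, 2, 3)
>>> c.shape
(3, 3)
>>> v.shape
(3, 2, 3)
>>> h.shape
(5, 3)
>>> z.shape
(5, 5)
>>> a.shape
(5, 3)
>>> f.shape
(3, 5)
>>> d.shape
(3, 2, 5)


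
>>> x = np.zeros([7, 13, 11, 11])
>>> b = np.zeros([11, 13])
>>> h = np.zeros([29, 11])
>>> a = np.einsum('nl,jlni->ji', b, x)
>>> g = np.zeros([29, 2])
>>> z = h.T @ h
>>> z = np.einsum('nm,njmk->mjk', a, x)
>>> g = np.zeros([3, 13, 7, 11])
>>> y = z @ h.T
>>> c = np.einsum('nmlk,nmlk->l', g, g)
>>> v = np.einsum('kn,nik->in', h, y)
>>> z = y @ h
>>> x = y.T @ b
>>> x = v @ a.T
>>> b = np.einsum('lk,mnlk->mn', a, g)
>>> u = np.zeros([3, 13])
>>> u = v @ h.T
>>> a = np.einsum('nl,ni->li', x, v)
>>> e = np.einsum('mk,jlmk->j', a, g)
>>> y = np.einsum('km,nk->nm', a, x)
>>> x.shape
(13, 7)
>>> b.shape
(3, 13)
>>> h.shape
(29, 11)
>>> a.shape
(7, 11)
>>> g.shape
(3, 13, 7, 11)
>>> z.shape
(11, 13, 11)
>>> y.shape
(13, 11)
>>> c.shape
(7,)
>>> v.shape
(13, 11)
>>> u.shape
(13, 29)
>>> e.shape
(3,)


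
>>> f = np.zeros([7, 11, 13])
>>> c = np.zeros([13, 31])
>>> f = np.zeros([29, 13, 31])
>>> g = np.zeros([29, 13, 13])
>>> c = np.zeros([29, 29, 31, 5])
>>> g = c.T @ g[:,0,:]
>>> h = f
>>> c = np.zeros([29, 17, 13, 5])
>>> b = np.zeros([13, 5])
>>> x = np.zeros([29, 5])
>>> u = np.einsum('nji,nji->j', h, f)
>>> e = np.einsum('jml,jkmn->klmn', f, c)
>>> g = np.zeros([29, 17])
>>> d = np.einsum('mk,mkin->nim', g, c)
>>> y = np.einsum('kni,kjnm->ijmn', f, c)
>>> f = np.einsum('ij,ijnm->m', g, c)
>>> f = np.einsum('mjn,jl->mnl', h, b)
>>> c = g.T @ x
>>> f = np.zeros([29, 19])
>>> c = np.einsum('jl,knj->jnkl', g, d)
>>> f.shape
(29, 19)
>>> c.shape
(29, 13, 5, 17)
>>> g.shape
(29, 17)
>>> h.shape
(29, 13, 31)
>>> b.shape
(13, 5)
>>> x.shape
(29, 5)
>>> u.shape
(13,)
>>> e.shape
(17, 31, 13, 5)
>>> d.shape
(5, 13, 29)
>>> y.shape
(31, 17, 5, 13)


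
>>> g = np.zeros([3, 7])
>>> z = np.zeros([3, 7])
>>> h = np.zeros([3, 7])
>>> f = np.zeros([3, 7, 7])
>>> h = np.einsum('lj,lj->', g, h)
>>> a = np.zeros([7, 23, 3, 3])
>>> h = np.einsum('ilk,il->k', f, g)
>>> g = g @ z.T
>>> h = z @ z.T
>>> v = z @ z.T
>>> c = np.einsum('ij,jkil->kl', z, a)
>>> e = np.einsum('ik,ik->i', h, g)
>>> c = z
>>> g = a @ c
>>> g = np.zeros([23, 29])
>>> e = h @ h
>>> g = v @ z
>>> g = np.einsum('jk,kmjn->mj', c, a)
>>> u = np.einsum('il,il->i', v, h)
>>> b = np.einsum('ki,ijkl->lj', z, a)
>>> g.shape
(23, 3)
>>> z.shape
(3, 7)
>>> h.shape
(3, 3)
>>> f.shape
(3, 7, 7)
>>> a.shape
(7, 23, 3, 3)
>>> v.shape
(3, 3)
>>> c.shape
(3, 7)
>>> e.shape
(3, 3)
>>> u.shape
(3,)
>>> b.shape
(3, 23)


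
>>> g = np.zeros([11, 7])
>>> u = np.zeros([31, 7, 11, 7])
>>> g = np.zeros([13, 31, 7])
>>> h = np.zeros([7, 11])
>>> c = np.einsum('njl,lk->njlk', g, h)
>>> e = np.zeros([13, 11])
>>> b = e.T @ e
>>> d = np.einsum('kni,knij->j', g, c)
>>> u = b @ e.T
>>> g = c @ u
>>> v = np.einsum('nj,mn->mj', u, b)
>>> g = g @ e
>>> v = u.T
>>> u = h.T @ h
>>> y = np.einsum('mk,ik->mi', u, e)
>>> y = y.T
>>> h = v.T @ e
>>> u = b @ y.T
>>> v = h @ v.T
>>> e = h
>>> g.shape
(13, 31, 7, 11)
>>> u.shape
(11, 13)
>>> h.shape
(11, 11)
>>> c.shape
(13, 31, 7, 11)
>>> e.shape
(11, 11)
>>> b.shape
(11, 11)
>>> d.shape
(11,)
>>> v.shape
(11, 13)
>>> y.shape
(13, 11)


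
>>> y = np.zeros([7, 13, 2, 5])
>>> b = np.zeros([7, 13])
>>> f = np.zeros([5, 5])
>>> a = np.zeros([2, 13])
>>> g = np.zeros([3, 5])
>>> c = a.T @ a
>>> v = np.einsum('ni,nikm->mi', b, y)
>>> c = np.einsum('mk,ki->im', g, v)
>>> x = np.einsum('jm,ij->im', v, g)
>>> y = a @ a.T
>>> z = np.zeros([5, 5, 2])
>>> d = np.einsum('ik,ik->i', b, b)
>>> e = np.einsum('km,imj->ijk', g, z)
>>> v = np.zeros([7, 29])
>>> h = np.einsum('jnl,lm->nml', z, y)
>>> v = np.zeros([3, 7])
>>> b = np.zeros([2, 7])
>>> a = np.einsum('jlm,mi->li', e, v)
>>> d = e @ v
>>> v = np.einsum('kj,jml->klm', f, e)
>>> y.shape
(2, 2)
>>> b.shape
(2, 7)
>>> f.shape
(5, 5)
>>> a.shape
(2, 7)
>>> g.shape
(3, 5)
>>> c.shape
(13, 3)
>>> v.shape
(5, 3, 2)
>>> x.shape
(3, 13)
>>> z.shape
(5, 5, 2)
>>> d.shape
(5, 2, 7)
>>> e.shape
(5, 2, 3)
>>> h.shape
(5, 2, 2)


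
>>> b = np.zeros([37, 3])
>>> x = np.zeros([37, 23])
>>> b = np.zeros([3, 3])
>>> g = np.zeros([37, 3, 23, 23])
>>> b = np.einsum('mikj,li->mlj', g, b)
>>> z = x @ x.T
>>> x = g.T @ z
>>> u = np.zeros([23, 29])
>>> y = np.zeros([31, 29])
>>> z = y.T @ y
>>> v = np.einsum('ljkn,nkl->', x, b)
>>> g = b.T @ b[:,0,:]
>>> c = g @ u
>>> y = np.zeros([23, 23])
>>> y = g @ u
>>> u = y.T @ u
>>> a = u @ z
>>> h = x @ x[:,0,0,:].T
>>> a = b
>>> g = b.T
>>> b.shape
(37, 3, 23)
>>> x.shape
(23, 23, 3, 37)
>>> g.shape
(23, 3, 37)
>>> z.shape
(29, 29)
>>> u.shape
(29, 3, 29)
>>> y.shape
(23, 3, 29)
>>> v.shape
()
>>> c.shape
(23, 3, 29)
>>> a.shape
(37, 3, 23)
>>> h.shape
(23, 23, 3, 23)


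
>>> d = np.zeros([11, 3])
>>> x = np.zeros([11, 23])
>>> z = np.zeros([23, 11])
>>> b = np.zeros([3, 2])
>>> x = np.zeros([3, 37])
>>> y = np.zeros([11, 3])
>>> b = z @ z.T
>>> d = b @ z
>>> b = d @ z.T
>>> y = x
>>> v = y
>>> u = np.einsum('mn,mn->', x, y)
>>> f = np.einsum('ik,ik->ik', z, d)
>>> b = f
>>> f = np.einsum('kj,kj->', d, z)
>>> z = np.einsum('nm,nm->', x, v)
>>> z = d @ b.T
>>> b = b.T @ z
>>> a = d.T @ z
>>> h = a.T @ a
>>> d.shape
(23, 11)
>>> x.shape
(3, 37)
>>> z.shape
(23, 23)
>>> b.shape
(11, 23)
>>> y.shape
(3, 37)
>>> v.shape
(3, 37)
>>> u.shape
()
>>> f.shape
()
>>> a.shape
(11, 23)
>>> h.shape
(23, 23)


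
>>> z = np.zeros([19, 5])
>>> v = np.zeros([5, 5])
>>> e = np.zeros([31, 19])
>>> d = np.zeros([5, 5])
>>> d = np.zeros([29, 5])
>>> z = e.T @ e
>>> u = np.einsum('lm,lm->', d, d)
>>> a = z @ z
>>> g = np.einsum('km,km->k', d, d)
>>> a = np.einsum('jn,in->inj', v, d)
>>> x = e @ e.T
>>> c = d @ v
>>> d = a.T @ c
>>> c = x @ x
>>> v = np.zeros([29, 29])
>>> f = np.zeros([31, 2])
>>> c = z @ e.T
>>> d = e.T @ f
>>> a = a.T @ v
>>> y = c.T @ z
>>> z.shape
(19, 19)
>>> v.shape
(29, 29)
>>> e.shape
(31, 19)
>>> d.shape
(19, 2)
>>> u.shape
()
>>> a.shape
(5, 5, 29)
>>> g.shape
(29,)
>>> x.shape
(31, 31)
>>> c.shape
(19, 31)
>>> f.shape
(31, 2)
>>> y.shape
(31, 19)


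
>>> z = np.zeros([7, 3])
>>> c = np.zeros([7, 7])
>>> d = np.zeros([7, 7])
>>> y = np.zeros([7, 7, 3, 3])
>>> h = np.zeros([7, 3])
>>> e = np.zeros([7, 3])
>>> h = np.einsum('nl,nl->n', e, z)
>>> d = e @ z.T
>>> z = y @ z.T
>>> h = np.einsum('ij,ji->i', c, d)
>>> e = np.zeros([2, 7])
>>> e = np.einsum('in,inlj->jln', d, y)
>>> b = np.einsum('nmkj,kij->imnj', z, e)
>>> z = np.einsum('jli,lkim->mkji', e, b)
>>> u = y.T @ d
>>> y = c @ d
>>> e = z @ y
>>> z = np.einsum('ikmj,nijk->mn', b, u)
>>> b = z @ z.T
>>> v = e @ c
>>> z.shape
(7, 3)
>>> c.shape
(7, 7)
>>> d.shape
(7, 7)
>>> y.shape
(7, 7)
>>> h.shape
(7,)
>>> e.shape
(7, 7, 3, 7)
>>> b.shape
(7, 7)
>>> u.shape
(3, 3, 7, 7)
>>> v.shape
(7, 7, 3, 7)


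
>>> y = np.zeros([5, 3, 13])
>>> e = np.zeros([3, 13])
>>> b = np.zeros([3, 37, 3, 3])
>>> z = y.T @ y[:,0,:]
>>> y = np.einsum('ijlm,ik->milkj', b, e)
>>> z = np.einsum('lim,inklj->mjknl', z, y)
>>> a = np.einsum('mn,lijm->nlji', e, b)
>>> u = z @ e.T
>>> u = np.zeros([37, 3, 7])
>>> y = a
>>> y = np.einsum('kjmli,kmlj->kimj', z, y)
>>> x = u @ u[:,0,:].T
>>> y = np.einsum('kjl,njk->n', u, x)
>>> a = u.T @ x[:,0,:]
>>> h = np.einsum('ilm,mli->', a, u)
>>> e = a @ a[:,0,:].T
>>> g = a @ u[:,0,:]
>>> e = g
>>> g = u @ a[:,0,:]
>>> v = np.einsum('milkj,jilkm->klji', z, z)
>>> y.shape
(37,)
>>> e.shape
(7, 3, 7)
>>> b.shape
(3, 37, 3, 3)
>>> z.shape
(13, 37, 3, 3, 13)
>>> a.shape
(7, 3, 37)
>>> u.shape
(37, 3, 7)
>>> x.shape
(37, 3, 37)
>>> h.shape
()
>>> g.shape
(37, 3, 37)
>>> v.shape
(3, 3, 13, 37)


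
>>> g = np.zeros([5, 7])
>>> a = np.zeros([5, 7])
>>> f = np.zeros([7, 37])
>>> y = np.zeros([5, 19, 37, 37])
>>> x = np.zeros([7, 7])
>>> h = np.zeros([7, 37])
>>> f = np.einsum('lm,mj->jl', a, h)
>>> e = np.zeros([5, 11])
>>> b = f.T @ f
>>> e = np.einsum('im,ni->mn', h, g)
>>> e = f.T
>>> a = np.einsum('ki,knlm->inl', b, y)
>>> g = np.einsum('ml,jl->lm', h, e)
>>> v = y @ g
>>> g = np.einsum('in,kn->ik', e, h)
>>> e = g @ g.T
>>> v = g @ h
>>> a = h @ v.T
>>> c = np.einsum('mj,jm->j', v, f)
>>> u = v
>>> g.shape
(5, 7)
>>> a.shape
(7, 5)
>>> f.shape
(37, 5)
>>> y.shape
(5, 19, 37, 37)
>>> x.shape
(7, 7)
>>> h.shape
(7, 37)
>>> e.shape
(5, 5)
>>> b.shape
(5, 5)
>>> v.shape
(5, 37)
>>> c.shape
(37,)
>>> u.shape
(5, 37)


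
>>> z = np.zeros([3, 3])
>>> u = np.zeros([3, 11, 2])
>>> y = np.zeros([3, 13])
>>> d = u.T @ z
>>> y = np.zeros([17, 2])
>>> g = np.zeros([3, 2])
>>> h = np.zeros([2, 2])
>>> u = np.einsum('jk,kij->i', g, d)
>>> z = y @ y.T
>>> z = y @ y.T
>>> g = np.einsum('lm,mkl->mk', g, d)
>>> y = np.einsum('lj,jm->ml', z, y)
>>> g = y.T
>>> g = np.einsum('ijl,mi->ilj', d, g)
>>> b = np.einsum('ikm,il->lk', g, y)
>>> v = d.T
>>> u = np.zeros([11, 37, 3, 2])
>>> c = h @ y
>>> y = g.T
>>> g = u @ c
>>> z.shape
(17, 17)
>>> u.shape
(11, 37, 3, 2)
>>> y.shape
(11, 3, 2)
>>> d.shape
(2, 11, 3)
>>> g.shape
(11, 37, 3, 17)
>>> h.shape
(2, 2)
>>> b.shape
(17, 3)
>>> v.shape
(3, 11, 2)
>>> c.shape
(2, 17)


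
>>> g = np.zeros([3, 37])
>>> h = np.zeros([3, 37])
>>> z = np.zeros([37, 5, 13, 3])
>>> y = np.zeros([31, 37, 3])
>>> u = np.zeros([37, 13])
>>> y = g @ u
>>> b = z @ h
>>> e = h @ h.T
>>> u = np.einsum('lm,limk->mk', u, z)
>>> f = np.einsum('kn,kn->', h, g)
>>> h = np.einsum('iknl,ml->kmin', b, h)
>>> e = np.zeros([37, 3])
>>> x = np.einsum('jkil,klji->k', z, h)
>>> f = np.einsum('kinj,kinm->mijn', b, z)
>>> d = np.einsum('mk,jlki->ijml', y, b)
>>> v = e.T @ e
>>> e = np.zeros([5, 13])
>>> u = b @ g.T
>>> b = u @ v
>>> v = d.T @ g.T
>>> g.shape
(3, 37)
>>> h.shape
(5, 3, 37, 13)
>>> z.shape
(37, 5, 13, 3)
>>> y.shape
(3, 13)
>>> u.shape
(37, 5, 13, 3)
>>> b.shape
(37, 5, 13, 3)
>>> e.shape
(5, 13)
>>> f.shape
(3, 5, 37, 13)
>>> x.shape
(5,)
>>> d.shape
(37, 37, 3, 5)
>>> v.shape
(5, 3, 37, 3)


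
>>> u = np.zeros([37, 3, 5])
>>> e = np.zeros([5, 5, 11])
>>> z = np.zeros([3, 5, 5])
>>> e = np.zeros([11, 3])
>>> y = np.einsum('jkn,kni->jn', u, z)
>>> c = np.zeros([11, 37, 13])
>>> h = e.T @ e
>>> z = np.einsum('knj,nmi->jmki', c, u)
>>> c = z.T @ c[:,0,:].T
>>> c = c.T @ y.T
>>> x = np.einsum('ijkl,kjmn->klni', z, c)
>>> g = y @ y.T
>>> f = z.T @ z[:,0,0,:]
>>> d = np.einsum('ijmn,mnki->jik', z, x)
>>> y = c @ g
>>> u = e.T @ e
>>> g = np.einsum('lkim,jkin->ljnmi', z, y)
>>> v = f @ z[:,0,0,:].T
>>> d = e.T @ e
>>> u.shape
(3, 3)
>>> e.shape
(11, 3)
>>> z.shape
(13, 3, 11, 5)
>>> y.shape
(11, 3, 11, 37)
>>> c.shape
(11, 3, 11, 37)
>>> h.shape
(3, 3)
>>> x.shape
(11, 5, 37, 13)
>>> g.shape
(13, 11, 37, 5, 11)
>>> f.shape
(5, 11, 3, 5)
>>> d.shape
(3, 3)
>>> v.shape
(5, 11, 3, 13)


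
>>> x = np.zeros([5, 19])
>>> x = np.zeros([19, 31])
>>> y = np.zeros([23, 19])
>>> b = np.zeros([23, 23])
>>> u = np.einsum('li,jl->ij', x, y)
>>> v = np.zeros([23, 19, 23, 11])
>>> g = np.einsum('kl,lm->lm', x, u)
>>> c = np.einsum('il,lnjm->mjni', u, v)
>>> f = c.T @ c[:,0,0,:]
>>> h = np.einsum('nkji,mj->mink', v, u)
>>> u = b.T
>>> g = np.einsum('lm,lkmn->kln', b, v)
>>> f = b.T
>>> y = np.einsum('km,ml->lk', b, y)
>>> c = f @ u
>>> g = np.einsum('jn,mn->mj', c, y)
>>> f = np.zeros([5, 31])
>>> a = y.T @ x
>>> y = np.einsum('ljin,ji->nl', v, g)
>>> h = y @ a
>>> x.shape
(19, 31)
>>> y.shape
(11, 23)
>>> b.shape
(23, 23)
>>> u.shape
(23, 23)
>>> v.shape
(23, 19, 23, 11)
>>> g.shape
(19, 23)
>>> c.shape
(23, 23)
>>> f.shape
(5, 31)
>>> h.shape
(11, 31)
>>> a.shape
(23, 31)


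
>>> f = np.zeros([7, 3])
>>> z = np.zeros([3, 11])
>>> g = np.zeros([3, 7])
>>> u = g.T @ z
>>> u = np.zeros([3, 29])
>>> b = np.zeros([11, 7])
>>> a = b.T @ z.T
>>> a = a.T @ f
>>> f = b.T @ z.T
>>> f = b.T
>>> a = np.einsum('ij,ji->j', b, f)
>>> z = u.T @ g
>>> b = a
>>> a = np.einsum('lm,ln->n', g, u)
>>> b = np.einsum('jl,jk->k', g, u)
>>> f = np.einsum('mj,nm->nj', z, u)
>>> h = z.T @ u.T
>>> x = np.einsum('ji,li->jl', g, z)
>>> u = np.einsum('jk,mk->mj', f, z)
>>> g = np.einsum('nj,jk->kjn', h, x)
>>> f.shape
(3, 7)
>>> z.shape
(29, 7)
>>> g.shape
(29, 3, 7)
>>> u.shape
(29, 3)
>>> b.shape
(29,)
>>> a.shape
(29,)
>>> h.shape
(7, 3)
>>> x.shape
(3, 29)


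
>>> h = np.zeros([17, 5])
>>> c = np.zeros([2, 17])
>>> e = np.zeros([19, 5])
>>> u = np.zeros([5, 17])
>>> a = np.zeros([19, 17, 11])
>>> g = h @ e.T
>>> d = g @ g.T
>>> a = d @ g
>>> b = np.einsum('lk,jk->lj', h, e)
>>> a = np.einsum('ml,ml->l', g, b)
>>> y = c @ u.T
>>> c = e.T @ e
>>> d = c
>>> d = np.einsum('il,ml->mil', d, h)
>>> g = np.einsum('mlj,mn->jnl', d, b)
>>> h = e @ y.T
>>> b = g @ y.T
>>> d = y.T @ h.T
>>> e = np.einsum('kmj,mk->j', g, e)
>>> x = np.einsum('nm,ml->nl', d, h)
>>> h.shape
(19, 2)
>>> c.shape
(5, 5)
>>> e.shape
(5,)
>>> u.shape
(5, 17)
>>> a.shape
(19,)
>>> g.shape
(5, 19, 5)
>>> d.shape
(5, 19)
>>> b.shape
(5, 19, 2)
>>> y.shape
(2, 5)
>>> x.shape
(5, 2)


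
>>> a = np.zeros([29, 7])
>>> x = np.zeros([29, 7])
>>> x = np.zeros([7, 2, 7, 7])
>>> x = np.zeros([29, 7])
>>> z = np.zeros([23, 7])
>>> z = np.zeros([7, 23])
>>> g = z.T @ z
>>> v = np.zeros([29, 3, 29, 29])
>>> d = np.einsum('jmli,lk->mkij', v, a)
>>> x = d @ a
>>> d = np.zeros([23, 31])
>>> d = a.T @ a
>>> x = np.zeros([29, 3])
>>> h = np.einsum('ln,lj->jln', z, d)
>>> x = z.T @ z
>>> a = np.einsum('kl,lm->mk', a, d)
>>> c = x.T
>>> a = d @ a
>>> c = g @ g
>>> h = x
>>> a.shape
(7, 29)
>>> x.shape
(23, 23)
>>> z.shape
(7, 23)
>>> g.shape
(23, 23)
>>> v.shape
(29, 3, 29, 29)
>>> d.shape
(7, 7)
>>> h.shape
(23, 23)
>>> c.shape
(23, 23)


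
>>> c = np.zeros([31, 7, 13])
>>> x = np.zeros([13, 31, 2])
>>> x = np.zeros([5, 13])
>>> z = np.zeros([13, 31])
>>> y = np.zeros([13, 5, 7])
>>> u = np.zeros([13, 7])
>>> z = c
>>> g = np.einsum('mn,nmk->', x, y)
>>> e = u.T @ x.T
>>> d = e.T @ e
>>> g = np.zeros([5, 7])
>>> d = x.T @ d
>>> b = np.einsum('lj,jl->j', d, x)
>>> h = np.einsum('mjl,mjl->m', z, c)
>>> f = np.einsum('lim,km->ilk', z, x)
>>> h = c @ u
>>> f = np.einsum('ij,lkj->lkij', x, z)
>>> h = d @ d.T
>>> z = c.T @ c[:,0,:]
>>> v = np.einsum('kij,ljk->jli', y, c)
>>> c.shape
(31, 7, 13)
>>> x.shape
(5, 13)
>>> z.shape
(13, 7, 13)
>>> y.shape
(13, 5, 7)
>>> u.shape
(13, 7)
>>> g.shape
(5, 7)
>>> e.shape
(7, 5)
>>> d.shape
(13, 5)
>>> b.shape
(5,)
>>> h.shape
(13, 13)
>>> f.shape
(31, 7, 5, 13)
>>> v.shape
(7, 31, 5)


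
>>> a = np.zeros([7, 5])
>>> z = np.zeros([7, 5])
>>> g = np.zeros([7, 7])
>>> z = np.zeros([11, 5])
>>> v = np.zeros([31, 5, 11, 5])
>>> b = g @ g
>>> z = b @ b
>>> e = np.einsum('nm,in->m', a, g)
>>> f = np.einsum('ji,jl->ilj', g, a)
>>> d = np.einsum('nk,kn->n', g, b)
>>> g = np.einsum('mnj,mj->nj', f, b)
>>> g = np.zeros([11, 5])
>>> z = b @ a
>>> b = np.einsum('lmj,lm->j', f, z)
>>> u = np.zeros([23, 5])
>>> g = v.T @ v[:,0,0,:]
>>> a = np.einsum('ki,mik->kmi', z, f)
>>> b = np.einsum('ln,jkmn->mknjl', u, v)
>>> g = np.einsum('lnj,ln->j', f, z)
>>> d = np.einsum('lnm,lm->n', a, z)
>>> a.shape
(7, 7, 5)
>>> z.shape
(7, 5)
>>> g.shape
(7,)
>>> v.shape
(31, 5, 11, 5)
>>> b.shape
(11, 5, 5, 31, 23)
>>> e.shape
(5,)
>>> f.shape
(7, 5, 7)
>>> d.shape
(7,)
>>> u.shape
(23, 5)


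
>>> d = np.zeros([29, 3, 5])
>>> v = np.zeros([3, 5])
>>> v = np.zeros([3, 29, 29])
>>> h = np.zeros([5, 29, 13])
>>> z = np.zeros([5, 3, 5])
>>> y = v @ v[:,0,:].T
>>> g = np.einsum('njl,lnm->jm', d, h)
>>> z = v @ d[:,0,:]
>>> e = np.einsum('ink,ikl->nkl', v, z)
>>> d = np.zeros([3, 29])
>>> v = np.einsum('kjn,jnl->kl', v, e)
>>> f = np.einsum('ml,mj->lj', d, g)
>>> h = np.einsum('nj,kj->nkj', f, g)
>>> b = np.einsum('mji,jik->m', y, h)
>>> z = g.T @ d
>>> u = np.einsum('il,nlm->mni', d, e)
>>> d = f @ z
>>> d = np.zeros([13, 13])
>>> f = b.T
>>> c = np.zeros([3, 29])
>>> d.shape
(13, 13)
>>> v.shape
(3, 5)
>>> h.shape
(29, 3, 13)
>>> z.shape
(13, 29)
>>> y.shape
(3, 29, 3)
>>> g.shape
(3, 13)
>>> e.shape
(29, 29, 5)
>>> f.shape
(3,)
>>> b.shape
(3,)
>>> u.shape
(5, 29, 3)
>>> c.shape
(3, 29)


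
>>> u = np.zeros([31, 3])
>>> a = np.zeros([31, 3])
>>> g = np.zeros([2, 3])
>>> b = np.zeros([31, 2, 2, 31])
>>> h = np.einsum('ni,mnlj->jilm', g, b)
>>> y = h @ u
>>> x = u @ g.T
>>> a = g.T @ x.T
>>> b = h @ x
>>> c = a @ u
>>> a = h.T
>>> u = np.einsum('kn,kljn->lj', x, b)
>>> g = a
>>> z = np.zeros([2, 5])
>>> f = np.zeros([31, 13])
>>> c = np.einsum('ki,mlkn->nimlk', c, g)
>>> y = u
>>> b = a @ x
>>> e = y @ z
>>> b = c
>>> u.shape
(3, 2)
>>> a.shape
(31, 2, 3, 31)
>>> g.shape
(31, 2, 3, 31)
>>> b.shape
(31, 3, 31, 2, 3)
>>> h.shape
(31, 3, 2, 31)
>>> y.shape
(3, 2)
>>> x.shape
(31, 2)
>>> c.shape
(31, 3, 31, 2, 3)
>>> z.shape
(2, 5)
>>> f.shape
(31, 13)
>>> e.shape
(3, 5)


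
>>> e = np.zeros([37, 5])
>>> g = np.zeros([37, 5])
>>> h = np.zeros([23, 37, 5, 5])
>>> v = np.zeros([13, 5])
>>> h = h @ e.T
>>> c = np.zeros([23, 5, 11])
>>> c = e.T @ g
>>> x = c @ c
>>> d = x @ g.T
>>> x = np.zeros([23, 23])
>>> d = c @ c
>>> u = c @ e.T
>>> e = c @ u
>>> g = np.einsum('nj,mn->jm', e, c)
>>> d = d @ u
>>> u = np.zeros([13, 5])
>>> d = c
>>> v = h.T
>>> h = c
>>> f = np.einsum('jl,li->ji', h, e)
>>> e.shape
(5, 37)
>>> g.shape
(37, 5)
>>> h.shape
(5, 5)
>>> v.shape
(37, 5, 37, 23)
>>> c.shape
(5, 5)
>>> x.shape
(23, 23)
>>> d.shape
(5, 5)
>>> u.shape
(13, 5)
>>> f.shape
(5, 37)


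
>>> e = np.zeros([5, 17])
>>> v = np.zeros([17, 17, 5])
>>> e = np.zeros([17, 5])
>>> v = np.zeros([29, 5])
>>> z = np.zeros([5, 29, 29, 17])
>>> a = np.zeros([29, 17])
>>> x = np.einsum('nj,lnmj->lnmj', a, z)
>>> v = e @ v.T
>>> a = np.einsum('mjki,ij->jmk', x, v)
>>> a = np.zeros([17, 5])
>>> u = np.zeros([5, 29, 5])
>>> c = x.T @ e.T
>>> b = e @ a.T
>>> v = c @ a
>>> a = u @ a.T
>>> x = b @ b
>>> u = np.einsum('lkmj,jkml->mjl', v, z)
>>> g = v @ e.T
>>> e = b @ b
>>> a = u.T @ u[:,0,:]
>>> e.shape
(17, 17)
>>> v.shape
(17, 29, 29, 5)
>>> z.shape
(5, 29, 29, 17)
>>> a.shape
(17, 5, 17)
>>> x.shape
(17, 17)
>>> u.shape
(29, 5, 17)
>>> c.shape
(17, 29, 29, 17)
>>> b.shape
(17, 17)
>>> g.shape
(17, 29, 29, 17)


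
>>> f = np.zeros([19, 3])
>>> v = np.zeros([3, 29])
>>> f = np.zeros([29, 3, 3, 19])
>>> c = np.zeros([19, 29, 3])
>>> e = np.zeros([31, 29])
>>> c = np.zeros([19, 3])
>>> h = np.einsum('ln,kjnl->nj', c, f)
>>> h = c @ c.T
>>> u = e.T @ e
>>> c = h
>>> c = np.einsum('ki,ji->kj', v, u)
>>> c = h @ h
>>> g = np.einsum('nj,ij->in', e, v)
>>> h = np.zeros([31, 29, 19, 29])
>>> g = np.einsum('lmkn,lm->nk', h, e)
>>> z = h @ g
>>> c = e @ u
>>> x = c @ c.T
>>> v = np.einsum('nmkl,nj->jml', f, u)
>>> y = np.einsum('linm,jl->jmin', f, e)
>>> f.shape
(29, 3, 3, 19)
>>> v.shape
(29, 3, 19)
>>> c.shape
(31, 29)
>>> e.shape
(31, 29)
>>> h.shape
(31, 29, 19, 29)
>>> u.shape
(29, 29)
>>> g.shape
(29, 19)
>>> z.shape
(31, 29, 19, 19)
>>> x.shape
(31, 31)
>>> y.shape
(31, 19, 3, 3)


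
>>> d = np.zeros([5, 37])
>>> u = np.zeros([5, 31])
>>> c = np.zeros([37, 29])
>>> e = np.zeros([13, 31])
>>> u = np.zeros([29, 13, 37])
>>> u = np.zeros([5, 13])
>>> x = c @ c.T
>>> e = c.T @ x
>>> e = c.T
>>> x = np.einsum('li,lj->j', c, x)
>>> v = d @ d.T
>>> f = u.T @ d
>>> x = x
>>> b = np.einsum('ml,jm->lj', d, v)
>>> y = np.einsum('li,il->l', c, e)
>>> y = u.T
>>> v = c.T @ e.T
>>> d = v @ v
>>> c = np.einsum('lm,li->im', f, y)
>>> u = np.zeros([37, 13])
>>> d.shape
(29, 29)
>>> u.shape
(37, 13)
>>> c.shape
(5, 37)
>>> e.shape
(29, 37)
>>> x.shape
(37,)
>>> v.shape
(29, 29)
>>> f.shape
(13, 37)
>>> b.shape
(37, 5)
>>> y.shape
(13, 5)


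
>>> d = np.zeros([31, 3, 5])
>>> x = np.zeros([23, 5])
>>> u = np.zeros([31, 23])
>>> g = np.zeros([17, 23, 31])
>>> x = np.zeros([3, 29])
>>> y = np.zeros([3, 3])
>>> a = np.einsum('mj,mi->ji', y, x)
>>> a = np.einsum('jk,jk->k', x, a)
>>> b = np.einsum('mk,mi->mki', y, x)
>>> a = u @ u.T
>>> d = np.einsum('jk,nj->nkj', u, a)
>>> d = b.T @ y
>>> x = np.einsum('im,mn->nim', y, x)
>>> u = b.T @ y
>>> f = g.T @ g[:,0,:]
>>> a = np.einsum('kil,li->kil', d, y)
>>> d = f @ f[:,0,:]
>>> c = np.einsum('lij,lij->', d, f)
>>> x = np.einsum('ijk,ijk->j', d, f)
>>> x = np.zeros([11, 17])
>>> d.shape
(31, 23, 31)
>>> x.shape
(11, 17)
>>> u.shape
(29, 3, 3)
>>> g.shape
(17, 23, 31)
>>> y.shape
(3, 3)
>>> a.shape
(29, 3, 3)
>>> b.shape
(3, 3, 29)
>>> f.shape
(31, 23, 31)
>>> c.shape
()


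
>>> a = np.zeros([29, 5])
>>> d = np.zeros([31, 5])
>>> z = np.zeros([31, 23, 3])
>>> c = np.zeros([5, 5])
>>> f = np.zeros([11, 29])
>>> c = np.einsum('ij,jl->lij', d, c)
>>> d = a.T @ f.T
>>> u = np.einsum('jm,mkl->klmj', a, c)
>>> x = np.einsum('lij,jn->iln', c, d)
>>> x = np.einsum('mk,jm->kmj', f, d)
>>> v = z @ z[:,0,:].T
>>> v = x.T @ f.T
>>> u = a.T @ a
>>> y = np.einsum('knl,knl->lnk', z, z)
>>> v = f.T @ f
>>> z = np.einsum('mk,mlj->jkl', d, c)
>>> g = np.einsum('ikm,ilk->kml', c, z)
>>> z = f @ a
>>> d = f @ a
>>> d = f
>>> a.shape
(29, 5)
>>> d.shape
(11, 29)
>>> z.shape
(11, 5)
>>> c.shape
(5, 31, 5)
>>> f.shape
(11, 29)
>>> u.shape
(5, 5)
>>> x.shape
(29, 11, 5)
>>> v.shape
(29, 29)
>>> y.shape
(3, 23, 31)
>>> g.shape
(31, 5, 11)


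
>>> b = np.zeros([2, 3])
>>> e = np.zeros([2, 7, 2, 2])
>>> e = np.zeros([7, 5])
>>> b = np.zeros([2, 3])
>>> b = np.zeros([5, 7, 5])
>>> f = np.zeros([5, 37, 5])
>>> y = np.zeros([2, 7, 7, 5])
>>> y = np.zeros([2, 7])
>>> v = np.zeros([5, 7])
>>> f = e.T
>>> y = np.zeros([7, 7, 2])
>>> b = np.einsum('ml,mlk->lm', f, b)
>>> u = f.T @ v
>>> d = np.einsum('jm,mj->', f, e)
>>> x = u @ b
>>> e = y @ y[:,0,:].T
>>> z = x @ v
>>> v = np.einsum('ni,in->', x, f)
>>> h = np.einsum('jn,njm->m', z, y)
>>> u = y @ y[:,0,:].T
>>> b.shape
(7, 5)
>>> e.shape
(7, 7, 7)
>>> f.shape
(5, 7)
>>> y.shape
(7, 7, 2)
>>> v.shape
()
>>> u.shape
(7, 7, 7)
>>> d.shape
()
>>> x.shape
(7, 5)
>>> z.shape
(7, 7)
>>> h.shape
(2,)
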